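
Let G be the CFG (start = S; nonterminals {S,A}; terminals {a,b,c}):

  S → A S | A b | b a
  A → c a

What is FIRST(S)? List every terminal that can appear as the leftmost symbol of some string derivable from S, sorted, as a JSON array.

Compute FIRST by fixpoint:
[1]
  A via A→c a: +{c}
  S via S→A S: +{c}
  S via S→b a: +{b}
  FIRST(S)={b,c}  FIRST(A)={c}
[2] (stable)
  FIRST(S)={b,c}  FIRST(A)={c}

FIRST(S) = ["b", "c"]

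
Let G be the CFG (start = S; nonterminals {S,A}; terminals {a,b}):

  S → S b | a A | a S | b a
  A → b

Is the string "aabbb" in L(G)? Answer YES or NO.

Convert to CNF:
  S -> S T0 | T0 T1 | T1 A | T1 S
  A -> b
  T0 -> b
  T1 -> a

Fill CYK table bottom-up:
  T[0,0] 'a' = {T1}  orig:{}
  T[1,1] 'a' = {T1}  orig:{}
  T[2,2] 'b' = {A,T0}  orig:{A}
  T[3,3] 'b' = {A,T0}  orig:{A}
  T[4,4] 'b' = {A,T0}  orig:{A}
  T[0,1] 'aa' = ∅
  T[1,2] 'ab' = {S}
  T[2,3] 'bb' = ∅
  T[3,4] 'bb' = ∅
  T[0,2] 'aab' = {S}
  T[1,3] 'abb' = {S}
  T[2,4] 'bbb' = ∅
  T[0,3] 'aabb' = {S}
  T[1,4] 'abbb' = {S}
  T[0,4] 'aabbb' = {S}

S ∈ T[0,4] ⇒ YES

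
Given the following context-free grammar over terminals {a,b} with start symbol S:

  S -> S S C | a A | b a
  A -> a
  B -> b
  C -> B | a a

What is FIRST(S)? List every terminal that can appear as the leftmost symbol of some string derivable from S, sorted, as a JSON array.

FIRST sets, iterate to fixpoint:
round 1:
  A via A→a: +{a}
  B via B→b: +{b}
  C via C→B: +{b}
  C via C→a a: +{a}
  S via S→a A: +{a}
  S via S→b a: +{b}
  S: {a,b}  A: {a}  B: {b}  C: {a,b}
round 2: — fixpoint
  S: {a,b}  A: {a}  B: {b}  C: {a,b}

FIRST(S) = ["a", "b"]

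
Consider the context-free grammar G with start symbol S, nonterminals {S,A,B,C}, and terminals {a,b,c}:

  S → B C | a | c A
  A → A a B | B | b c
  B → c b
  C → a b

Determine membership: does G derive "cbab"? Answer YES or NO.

Convert to CNF:
  S -> B C | T2 A | a
  A -> A X3 | T1 T2 | T2 T1
  B -> T2 T1
  C -> T0 T1
  T0 -> a
  T1 -> b
  T2 -> c
  X3 -> T0 B

CYK fill:
  [0..0]={T2}  "c"  orig:{}
  [1..1]={T1}  "b"  orig:{}
  [2..2]={S,T0}  "a"  orig:{S}
  [3..3]={T1}  "b"  orig:{}
  [0..1]={A,B}  "cb"
  [1..2]=∅  "ba"
  [2..3]={C}  "ab"
  [0..2]=∅  "cba"
  [1..3]=∅  "bab"
  [0..3]={S}  "cbab"

S ∈ T[0,3] ⇒ YES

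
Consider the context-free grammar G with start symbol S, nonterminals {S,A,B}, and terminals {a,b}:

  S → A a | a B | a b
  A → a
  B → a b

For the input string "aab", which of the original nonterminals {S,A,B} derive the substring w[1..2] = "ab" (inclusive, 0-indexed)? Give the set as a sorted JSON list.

Convert to CNF:
  S -> A T0 | T0 B | T0 T1
  A -> a
  B -> T0 T1
  T0 -> a
  T1 -> b

CYK fill, restricted to cells inside w[1..2]:
  T[1,1] 'a' = {A,T0}  orig:{A}
  T[2,2] 'b' = {T1}  orig:{}
  T[1,2] 'ab' = {B,S}

Original NTs in T[1,2] deriving "ab": ["B", "S"]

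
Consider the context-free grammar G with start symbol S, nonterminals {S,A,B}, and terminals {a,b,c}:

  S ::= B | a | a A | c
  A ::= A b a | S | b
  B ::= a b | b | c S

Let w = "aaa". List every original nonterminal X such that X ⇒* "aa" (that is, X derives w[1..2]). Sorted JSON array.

Convert to CNF:
  S -> T1 A | T1 T0 | T2 S | a | b | c
  A -> A X3 | T1 A | T1 T0 | T2 S | a | b | c
  B -> T1 T0 | T2 S | b
  T0 -> b
  T1 -> a
  T2 -> c
  X3 -> T0 T1

Fill CYK table bottom-up (cells [i..j] with 1 ≤ i ≤ j ≤ 2 only):
  T[1,1] 'a' = {A,S,T1}  orig:{A,S}
  T[2,2] 'a' = {A,S,T1}  orig:{A,S}
  T[1,2] 'aa' = {A,S}

Original NTs in T[1,2] deriving "aa": ["A", "S"]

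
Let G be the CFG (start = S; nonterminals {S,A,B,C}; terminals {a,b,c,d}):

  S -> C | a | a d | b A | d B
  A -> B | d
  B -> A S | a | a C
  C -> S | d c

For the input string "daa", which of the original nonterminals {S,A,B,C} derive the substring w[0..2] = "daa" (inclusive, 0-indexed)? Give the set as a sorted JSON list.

Convert to CNF:
  S -> T0 T1 | T1 B | T1 T3 | T2 A | a
  A -> A S | T0 C | a | d
  B -> A S | T0 C | a
  C -> T0 T1 | T1 B | T1 T3 | T2 A | a
  T0 -> a
  T1 -> d
  T2 -> b
  T3 -> c

CYK table (by increasing span) — only the sub-triangle for w[0..2]:
  [0..0]={A,T1}  "d"  orig:{A}
  [1..1]={A,B,C,S,T0}  "a"  orig:{A,B,C,S}
  [2..2]={A,B,C,S,T0}  "a"  orig:{A,B,C,S}
  [0..1]={A,B,C,S}  "da"
  [1..2]={A,B}  "aa"
  [0..2]={A,B,C,S}  "daa"

Original NTs in T[0,2] deriving "daa": ["A", "B", "C", "S"]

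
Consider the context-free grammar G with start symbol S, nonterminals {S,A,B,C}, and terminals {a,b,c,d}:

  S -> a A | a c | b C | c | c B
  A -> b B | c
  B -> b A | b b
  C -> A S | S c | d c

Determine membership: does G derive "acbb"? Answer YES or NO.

Convert to CNF:
  S -> T0 C | T1 B | T3 A | T3 T1 | c
  A -> T0 B | c
  B -> T0 A | T0 T0
  C -> A S | S T1 | T2 T1
  T0 -> b
  T1 -> c
  T2 -> d
  T3 -> a

CYK fill:
  cell(0,0) a: {T3}  orig:{}
  cell(1,1) c: {A,S,T1}  orig:{A,S}
  cell(2,2) b: {T0}  orig:{}
  cell(3,3) b: {T0}  orig:{}
  cell(0,1) ac: {S}
  cell(1,2) cb: ∅
  cell(2,3) bb: {B}
  cell(0,2) acb: ∅
  cell(1,3) cbb: {S}
  cell(0,3) acbb: ∅

S ∉ T[0,3] ⇒ NO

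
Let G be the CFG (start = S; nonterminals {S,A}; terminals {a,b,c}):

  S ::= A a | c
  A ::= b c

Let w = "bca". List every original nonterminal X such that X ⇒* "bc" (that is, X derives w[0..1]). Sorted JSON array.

CNF form of G:
  S -> A T2 | c
  A -> T0 T1
  T0 -> b
  T1 -> c
  T2 -> a

CYK fill (cells [i..j] with 0 ≤ i ≤ j ≤ 1 only):
  cell(0,0) b: {T0}  orig:{}
  cell(1,1) c: {S,T1}  orig:{S}
  cell(0,1) bc: {A}

Original NTs in T[0,1] deriving "bc": ["A"]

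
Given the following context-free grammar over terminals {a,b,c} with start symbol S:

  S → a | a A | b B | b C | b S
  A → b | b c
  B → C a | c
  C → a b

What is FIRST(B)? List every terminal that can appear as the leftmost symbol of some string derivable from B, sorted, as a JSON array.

FIRST iteration:
round 1:
  A via A→b: +{b}
  B via B→c: +{c}
  C via C→a b: +{a}
  S via S→a: +{a}
  S via S→b B: +{b}
  FIRST[S]={a,b}  FIRST[A]={b}  FIRST[B]={c}  FIRST[C]={a}
round 2:
  B via B→C a: +{a}
  FIRST[S]={a,b}  FIRST[A]={b}  FIRST[B]={a,c}  FIRST[C]={a}
round 3: — fixpoint
  FIRST[S]={a,b}  FIRST[A]={b}  FIRST[B]={a,c}  FIRST[C]={a}

FIRST(B) = ["a", "c"]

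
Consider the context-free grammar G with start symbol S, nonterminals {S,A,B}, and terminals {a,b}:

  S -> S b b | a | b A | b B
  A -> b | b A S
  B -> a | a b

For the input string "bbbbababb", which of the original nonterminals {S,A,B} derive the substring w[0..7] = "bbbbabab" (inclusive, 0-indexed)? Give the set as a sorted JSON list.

Convert to CNF:
  S -> S X3 | T0 A | T0 B | a
  A -> T0 X2 | b
  B -> T1 T0 | a
  T0 -> b
  T1 -> a
  X2 -> A S
  X3 -> T0 T0

Fill CYK table bottom-up — only the sub-triangle for w[0..7]:
  [0..0]={A,T0}  "b"  orig:{A}
  [1..1]={A,T0}  "b"  orig:{A}
  [2..2]={A,T0}  "b"  orig:{A}
  [3..3]={A,T0}  "b"  orig:{A}
  [4..4]={B,S,T1}  "a"  orig:{B,S}
  [5..5]={A,T0}  "b"  orig:{A}
  [6..6]={B,S,T1}  "a"  orig:{B,S}
  [7..7]={A,T0}  "b"  orig:{A}
  [0..1]={S,X3}  "bb"  orig:{S}
  [1..2]={S,X3}  "bb"  orig:{S}
  [2..3]={S,X3}  "bb"  orig:{S}
  [3..4]={S,X2}  "ba"  orig:{S}
  [4..5]={B}  "ab"
  [5..6]={S,X2}  "ba"  orig:{S}
  [6..7]={B}  "ab"
  [0..2]={X2}  "bbb"  orig:{}
  [1..3]={X2}  "bbb"  orig:{}
  [2..4]={A,X2}  "bba"  orig:{A}
  [3..5]={S}  "bab"
  [4..6]=∅  "aba"
  [5..7]={S}  "bab"
  [0..3]={A,S}  "bbbb"
  [1..4]={A,S}  "bbba"
  [2..5]={X2}  "bbab"  orig:{}
  [3..6]=∅  "baba"
  [4..7]=∅  "abab"
  [0..4]={S,X2}  "bbbba"  orig:{S}
  [1..5]={A}  "bbbab"
  [2..6]={X2}  "bbaba"  orig:{}
  [3..7]=∅  "babab"
  [0..5]={S}  "bbbbab"
  [1..6]={A,X2}  "bbbaba"  orig:{A}
  [2..7]={X2}  "bbabab"  orig:{}
  [0..6]={A,S}  "bbbbaba"
  [1..7]={A,X2}  "bbbabab"  orig:{A}
  [0..7]={A,S}  "bbbbabab"

Original NTs in T[0,7] deriving "bbbbabab": ["A", "S"]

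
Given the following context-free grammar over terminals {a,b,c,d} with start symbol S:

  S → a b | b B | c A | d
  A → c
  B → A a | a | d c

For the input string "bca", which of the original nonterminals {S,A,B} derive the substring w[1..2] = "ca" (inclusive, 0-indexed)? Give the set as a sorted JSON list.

Convert to CNF:
  S -> T0 T3 | T2 A | T3 B | d
  A -> c
  B -> A T0 | T1 T2 | a
  T0 -> a
  T1 -> d
  T2 -> c
  T3 -> b

CYK table (by increasing span), restricted to cells inside w[1..2]:
  [1..1]={A,T2}  "c"  orig:{A}
  [2..2]={B,T0}  "a"  orig:{B}
  [1..2]={B}  "ca"

Original NTs in T[1,2] deriving "ca": ["B"]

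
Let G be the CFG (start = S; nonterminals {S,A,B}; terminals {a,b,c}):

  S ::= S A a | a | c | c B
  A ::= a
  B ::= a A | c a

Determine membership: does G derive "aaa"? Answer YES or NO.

CNF form of G:
  S -> S X2 | T1 B | a | c
  A -> a
  B -> T0 A | T1 T0
  T0 -> a
  T1 -> c
  X2 -> A T0

CYK table (by increasing span):
  [0..0]={A,S,T0}  "a"  orig:{A,S}
  [1..1]={A,S,T0}  "a"  orig:{A,S}
  [2..2]={A,S,T0}  "a"  orig:{A,S}
  [0..1]={B,X2}  "aa"  orig:{B}
  [1..2]={B,X2}  "aa"  orig:{B}
  [0..2]={S}  "aaa"

S ∈ T[0,2] ⇒ YES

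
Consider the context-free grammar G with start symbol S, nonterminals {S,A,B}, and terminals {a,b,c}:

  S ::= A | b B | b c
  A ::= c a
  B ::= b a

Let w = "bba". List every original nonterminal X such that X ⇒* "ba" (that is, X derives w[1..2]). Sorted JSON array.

Convert to CNF:
  S -> T0 T1 | T2 B | T2 T0
  A -> T0 T1
  B -> T2 T1
  T0 -> c
  T1 -> a
  T2 -> b

CYK fill, restricted to cells inside w[1..2]:
  cell(1,1) b: {T2}  orig:{}
  cell(2,2) a: {T1}  orig:{}
  cell(1,2) ba: {B}

Original NTs in T[1,2] deriving "ba": ["B"]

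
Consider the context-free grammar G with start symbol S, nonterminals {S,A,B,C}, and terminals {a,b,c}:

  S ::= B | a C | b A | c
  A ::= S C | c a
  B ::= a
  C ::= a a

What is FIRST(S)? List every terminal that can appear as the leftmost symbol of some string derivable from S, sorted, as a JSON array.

FIRST sets, iterate to fixpoint:
pass 1:
  A via A→c a: +{c}
  B via B→a: +{a}
  C via C→a a: +{a}
  S via S→B: +{a}
  S via S→b A: +{b}
  S via S→c: +{c}
  FIRST(S)={a,b,c}  FIRST(A)={c}  FIRST(B)={a}  FIRST(C)={a}
pass 2:
  A via A→S C: +{a,b}
  FIRST(S)={a,b,c}  FIRST(A)={a,b,c}  FIRST(B)={a}  FIRST(C)={a}
pass 3: done
  FIRST(S)={a,b,c}  FIRST(A)={a,b,c}  FIRST(B)={a}  FIRST(C)={a}

FIRST(S) = ["a", "b", "c"]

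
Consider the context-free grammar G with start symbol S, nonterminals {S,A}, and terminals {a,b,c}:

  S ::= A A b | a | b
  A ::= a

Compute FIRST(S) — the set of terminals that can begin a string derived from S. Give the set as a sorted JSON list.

FIRST sets, iterate to fixpoint:
round 1:
  A via A→a: +{a}
  S via S→A A b: +{a}
  S via S→b: +{b}
  S: {a,b}  A: {a}
round 2: done
  S: {a,b}  A: {a}

FIRST(S) = ["a", "b"]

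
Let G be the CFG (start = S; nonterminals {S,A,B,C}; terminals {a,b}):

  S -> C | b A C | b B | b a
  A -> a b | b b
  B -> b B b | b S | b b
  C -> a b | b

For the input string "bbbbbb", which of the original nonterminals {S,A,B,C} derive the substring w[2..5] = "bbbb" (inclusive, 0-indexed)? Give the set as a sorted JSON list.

CNF form of G:
  S -> T0 T1 | T1 B | T1 T0 | T1 X3 | b
  A -> T0 T1 | T1 T1
  B -> T1 S | T1 T1 | T1 X2
  C -> T0 T1 | b
  T0 -> a
  T1 -> b
  X2 -> B T1
  X3 -> A C

Fill CYK table bottom-up (cells [i..j] with 2 ≤ i ≤ j ≤ 5 only):
  [2..2]={C,S,T1}  "b"  orig:{C,S}
  [3..3]={C,S,T1}  "b"  orig:{C,S}
  [4..4]={C,S,T1}  "b"  orig:{C,S}
  [5..5]={C,S,T1}  "b"  orig:{C,S}
  [2..3]={A,B}  "bb"
  [3..4]={A,B}  "bb"
  [4..5]={A,B}  "bb"
  [2..4]={S,X2,X3}  "bbb"  orig:{S}
  [3..5]={S,X2,X3}  "bbb"  orig:{S}
  [2..5]={B,S}  "bbbb"

Original NTs in T[2,5] deriving "bbbb": ["B", "S"]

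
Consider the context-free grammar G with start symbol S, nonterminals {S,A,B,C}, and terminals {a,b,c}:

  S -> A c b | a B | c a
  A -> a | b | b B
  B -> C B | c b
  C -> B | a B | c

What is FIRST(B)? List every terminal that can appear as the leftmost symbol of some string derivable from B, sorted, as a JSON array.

FIRST iteration:
[1]
  A via A→a: +{a}
  A via A→b: +{b}
  B via B→c b: +{c}
  C via C→B: +{c}
  C via C→a B: +{a}
  S via S→A c b: +{a,b}
  S via S→c a: +{c}
  FIRST(S)={a,b,c}  FIRST(A)={a,b}  FIRST(B)={c}  FIRST(C)={a,c}
[2]
  B via B→C B: +{a}
  FIRST(S)={a,b,c}  FIRST(A)={a,b}  FIRST(B)={a,c}  FIRST(C)={a,c}
[3] (no change)
  FIRST(S)={a,b,c}  FIRST(A)={a,b}  FIRST(B)={a,c}  FIRST(C)={a,c}

FIRST(B) = ["a", "c"]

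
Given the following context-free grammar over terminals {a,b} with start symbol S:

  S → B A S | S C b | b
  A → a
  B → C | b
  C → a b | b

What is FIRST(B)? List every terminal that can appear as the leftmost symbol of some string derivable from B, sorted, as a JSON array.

FIRST iteration:
pass 1:
  A via A→a: +{a}
  B via B→b: +{b}
  C via C→a b: +{a}
  C via C→b: +{b}
  S via S→B A S: +{b}
  FIRST(S)={b}  FIRST(A)={a}  FIRST(B)={b}  FIRST(C)={a,b}
pass 2:
  B via B→C: +{a}
  S via S→B A S: +{a}
  FIRST(S)={a,b}  FIRST(A)={a}  FIRST(B)={a,b}  FIRST(C)={a,b}
pass 3: (no change)
  FIRST(S)={a,b}  FIRST(A)={a}  FIRST(B)={a,b}  FIRST(C)={a,b}

FIRST(B) = ["a", "b"]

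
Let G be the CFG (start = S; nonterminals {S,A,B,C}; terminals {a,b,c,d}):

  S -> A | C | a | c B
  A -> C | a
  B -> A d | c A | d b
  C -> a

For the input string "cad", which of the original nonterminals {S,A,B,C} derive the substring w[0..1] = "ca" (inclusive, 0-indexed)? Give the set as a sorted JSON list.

Convert to CNF:
  S -> T1 B | a
  A -> a
  B -> A T0 | T0 T2 | T1 A
  C -> a
  T0 -> d
  T1 -> c
  T2 -> b

CYK fill (cells [i..j] with 0 ≤ i ≤ j ≤ 1 only):
  [0..0]={T1}  "c"  orig:{}
  [1..1]={A,C,S}  "a"
  [0..1]={B}  "ca"

Original NTs in T[0,1] deriving "ca": ["B"]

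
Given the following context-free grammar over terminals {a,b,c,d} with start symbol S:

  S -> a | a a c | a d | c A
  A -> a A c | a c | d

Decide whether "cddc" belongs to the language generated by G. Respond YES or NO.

Convert to CNF:
  S -> T0 T2 | T0 X4 | T1 A | a
  A -> T0 T1 | T0 X3 | d
  T0 -> a
  T1 -> c
  T2 -> d
  X3 -> A T1
  X4 -> T0 T1

CYK table (by increasing span):
  T[0,0] 'c' = {T1}  orig:{}
  T[1,1] 'd' = {A,T2}  orig:{A}
  T[2,2] 'd' = {A,T2}  orig:{A}
  T[3,3] 'c' = {T1}  orig:{}
  T[0,1] 'cd' = {S}
  T[1,2] 'dd' = ∅
  T[2,3] 'dc' = {X3}  orig:{}
  T[0,2] 'cdd' = ∅
  T[1,3] 'ddc' = ∅
  T[0,3] 'cddc' = ∅

S ∉ T[0,3] ⇒ NO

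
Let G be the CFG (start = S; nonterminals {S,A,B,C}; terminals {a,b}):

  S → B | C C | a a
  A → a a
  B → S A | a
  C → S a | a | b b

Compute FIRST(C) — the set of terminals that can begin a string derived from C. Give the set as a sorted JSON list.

FIRST sets, iterate to fixpoint:
pass 1:
  A via A→a a: +{a}
  B via B→a: +{a}
  C via C→a: +{a}
  C via C→b b: +{b}
  S via S→B: +{a}
  S via S→C C: +{b}
  S: {a,b}  A: {a}  B: {a}  C: {a,b}
pass 2:
  B via B→S A: +{b}
  S: {a,b}  A: {a}  B: {a,b}  C: {a,b}
pass 3: (stable)
  S: {a,b}  A: {a}  B: {a,b}  C: {a,b}

FIRST(C) = ["a", "b"]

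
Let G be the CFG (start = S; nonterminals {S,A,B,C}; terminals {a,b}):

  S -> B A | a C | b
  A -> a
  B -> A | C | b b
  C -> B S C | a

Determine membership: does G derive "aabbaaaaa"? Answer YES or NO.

Convert to CNF:
  S -> B A | T1 C | b
  A -> a
  B -> B X2 | T0 T0 | a
  C -> B X3 | a
  T0 -> b
  T1 -> a
  X2 -> S C
  X3 -> S C

CYK table (by increasing span):
  T[0,0] 'a' = {A,B,C,T1}  orig:{A,B,C}
  T[1,1] 'a' = {A,B,C,T1}  orig:{A,B,C}
  T[2,2] 'b' = {S,T0}  orig:{S}
  T[3,3] 'b' = {S,T0}  orig:{S}
  T[4,4] 'a' = {A,B,C,T1}  orig:{A,B,C}
  T[5,5] 'a' = {A,B,C,T1}  orig:{A,B,C}
  T[6,6] 'a' = {A,B,C,T1}  orig:{A,B,C}
  T[7,7] 'a' = {A,B,C,T1}  orig:{A,B,C}
  T[8,8] 'a' = {A,B,C,T1}  orig:{A,B,C}
  T[0,1] 'aa' = {S}
  T[1,2] 'ab' = ∅
  T[2,3] 'bb' = {B}
  T[3,4] 'ba' = {X2,X3}  orig:{}
  T[4,5] 'aa' = {S}
  T[5,6] 'aa' = {S}
  T[6,7] 'aa' = {S}
  T[7,8] 'aa' = {S}
  T[0,2] 'aab' = ∅
  T[1,3] 'abb' = ∅
  T[2,4] 'bba' = {S}
  T[3,5] 'baa' = ∅
  T[4,6] 'aaa' = {X2,X3}  orig:{}
  T[5,7] 'aaa' = {X2,X3}  orig:{}
  T[6,8] 'aaa' = {X2,X3}  orig:{}
  T[0,3] 'aabb' = ∅
  T[1,4] 'abba' = ∅
  T[2,5] 'bbaa' = {X2,X3}  orig:{}
  T[3,6] 'baaa' = ∅
  T[4,7] 'aaaa' = {B,C}
  T[5,8] 'aaaa' = {B,C}
  T[0,4] 'aabba' = ∅
  T[1,5] 'abbaa' = {B,C}
  T[2,6] 'bbaaa' = {B,C}
  T[3,7] 'baaaa' = {X2,X3}  orig:{}
  T[4,8] 'aaaaa' = {S}
  T[0,5] 'aabbaa' = {S}
  T[1,6] 'abbaaa' = {S}
  T[2,7] 'bbaaaa' = {S}
  T[3,8] 'baaaaa' = ∅
  T[0,6] 'aabbaaa' = {X2,X3}  orig:{}
  T[1,7] 'abbaaaa' = {X2,X3}  orig:{}
  T[2,8] 'bbaaaaa' = {X2,X3}  orig:{}
  T[0,7] 'aabbaaaa' = {B,C}
  T[1,8] 'abbaaaaa' = {B,C}
  T[0,8] 'aabbaaaaa' = {S}

S ∈ T[0,8] ⇒ YES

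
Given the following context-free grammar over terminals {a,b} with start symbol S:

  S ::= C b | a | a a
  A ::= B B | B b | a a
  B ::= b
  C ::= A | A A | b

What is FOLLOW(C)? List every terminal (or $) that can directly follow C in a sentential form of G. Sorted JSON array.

Compute FIRST by fixpoint:
pass 1:
  A via A→a a: +{a}
  B via B→b: +{b}
  C via C→A: +{a}
  C via C→b: +{b}
  S via S→C b: +{a,b}
  FIRST(S)={a,b}  FIRST(A)={a}  FIRST(B)={b}  FIRST(C)={a,b}
pass 2:
  A via A→B B: +{b}
  FIRST(S)={a,b}  FIRST(A)={a,b}  FIRST(B)={b}  FIRST(C)={a,b}
pass 3: (stable)
  FIRST(S)={a,b}  FIRST(A)={a,b}  FIRST(B)={b}  FIRST(C)={a,b}

FOLLOW sets:
initialize: $ ∈ FOLLOW(S)
iter 1:
  A→B B: FOLLOW(B) ⊇ FIRST(B) = {b}; new: +{b}
  C→A A: FOLLOW(A) ⊇ FIRST(A) = {a,b}; new: +{a,b}
  S→C b: FOLLOW(C) ⊇ FIRST(b) = {b}; new: +{b}
  S: {$}  A: {a,b}  B: {b}  C: {b}
iter 2:
  A→B B: FOLLOW(B) ⊇ FOLLOW(A) ⊇ {a,b}; new: +{a}
  S: {$}  A: {a,b}  B: {a,b}  C: {b}
iter 3: — fixpoint
  S: {$}  A: {a,b}  B: {a,b}  C: {b}

FOLLOW(C) = ["b"]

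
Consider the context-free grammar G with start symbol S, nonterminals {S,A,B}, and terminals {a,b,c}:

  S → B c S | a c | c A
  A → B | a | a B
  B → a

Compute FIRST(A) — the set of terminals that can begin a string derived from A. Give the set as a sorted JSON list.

Compute FIRST by fixpoint:
round 1:
  A via A→a: +{a}
  B via B→a: +{a}
  S via S→B c S: +{a}
  S via S→c A: +{c}
  FIRST[S]={a,c}  FIRST[A]={a}  FIRST[B]={a}
round 2: done
  FIRST[S]={a,c}  FIRST[A]={a}  FIRST[B]={a}

FIRST(A) = ["a"]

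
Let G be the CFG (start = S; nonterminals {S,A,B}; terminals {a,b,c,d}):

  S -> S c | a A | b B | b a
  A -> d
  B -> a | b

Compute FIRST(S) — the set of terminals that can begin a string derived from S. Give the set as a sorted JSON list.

FIRST iteration:
round 1:
  A via A→d: +{d}
  B via B→a: +{a}
  B via B→b: +{b}
  S via S→a A: +{a}
  S via S→b B: +{b}
  FIRST[S]={a,b}  FIRST[A]={d}  FIRST[B]={a,b}
round 2: — fixpoint
  FIRST[S]={a,b}  FIRST[A]={d}  FIRST[B]={a,b}

FIRST(S) = ["a", "b"]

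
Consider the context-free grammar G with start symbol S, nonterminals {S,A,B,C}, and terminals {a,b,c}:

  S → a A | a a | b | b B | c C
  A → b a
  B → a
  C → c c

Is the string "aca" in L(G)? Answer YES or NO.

CNF form of G:
  S -> T0 B | T1 A | T1 T1 | T2 C | b
  A -> T0 T1
  B -> a
  C -> T2 T2
  T0 -> b
  T1 -> a
  T2 -> c

Fill CYK table bottom-up:
  cell(0,0) a: {B,T1}  orig:{B}
  cell(1,1) c: {T2}  orig:{}
  cell(2,2) a: {B,T1}  orig:{B}
  cell(0,1) ac: ∅
  cell(1,2) ca: ∅
  cell(0,2) aca: ∅

S ∉ T[0,2] ⇒ NO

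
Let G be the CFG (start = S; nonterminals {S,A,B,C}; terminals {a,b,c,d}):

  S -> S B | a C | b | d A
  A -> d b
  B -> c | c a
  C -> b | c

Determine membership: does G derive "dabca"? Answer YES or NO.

Convert to CNF:
  S -> S B | T0 A | T3 C | b
  A -> T0 T1
  B -> T2 T3 | c
  C -> b | c
  T0 -> d
  T1 -> b
  T2 -> c
  T3 -> a

CYK table (by increasing span):
  cell(0,0) d: {T0}  orig:{}
  cell(1,1) a: {T3}  orig:{}
  cell(2,2) b: {C,S,T1}  orig:{C,S}
  cell(3,3) c: {B,C,T2}  orig:{B,C}
  cell(4,4) a: {T3}  orig:{}
  cell(0,1) da: ∅
  cell(1,2) ab: {S}
  cell(2,3) bc: {S}
  cell(3,4) ca: {B}
  cell(0,2) dab: ∅
  cell(1,3) abc: {S}
  cell(2,4) bca: {S}
  cell(0,3) dabc: ∅
  cell(1,4) abca: {S}
  cell(0,4) dabca: ∅

S ∉ T[0,4] ⇒ NO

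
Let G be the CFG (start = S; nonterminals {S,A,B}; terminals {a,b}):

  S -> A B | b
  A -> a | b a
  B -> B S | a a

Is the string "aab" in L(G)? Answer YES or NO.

CNF form of G:
  S -> A B | b
  A -> T0 T1 | a
  B -> B S | T1 T1
  T0 -> b
  T1 -> a

CYK fill:
  cell(0,0) a: {A,T1}  orig:{A}
  cell(1,1) a: {A,T1}  orig:{A}
  cell(2,2) b: {S,T0}  orig:{S}
  cell(0,1) aa: {B}
  cell(1,2) ab: ∅
  cell(0,2) aab: {B}

S ∉ T[0,2] ⇒ NO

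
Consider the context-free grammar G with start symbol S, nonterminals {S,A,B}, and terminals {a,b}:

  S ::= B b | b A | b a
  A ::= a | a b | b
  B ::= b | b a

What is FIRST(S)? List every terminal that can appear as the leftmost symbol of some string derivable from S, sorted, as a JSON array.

FIRST sets, iterate to fixpoint:
[1]
  A via A→a: +{a}
  A via A→b: +{b}
  B via B→b: +{b}
  S via S→B b: +{b}
  FIRST(S)={b}  FIRST(A)={a,b}  FIRST(B)={b}
[2] (stable)
  FIRST(S)={b}  FIRST(A)={a,b}  FIRST(B)={b}

FIRST(S) = ["b"]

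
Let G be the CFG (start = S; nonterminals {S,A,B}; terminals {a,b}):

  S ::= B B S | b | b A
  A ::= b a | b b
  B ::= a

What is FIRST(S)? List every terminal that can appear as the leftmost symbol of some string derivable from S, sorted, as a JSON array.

Compute FIRST by fixpoint:
pass 1:
  A via A→b a: +{b}
  B via B→a: +{a}
  S via S→B B S: +{a}
  S via S→b: +{b}
  S: {a,b}  A: {b}  B: {a}
pass 2: (stable)
  S: {a,b}  A: {b}  B: {a}

FIRST(S) = ["a", "b"]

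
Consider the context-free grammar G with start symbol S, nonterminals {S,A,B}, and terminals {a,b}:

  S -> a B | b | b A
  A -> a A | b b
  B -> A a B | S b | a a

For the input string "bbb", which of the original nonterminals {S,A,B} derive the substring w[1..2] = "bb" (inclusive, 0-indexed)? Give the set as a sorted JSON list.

CNF form of G:
  S -> T0 B | T1 A | b
  A -> T0 A | T1 T1
  B -> A X2 | S T1 | T0 T0
  T0 -> a
  T1 -> b
  X2 -> T0 B

CYK table (by increasing span) (cells [i..j] with 1 ≤ i ≤ j ≤ 2 only):
  [1..1]={S,T1}  "b"  orig:{S}
  [2..2]={S,T1}  "b"  orig:{S}
  [1..2]={A,B}  "bb"

Original NTs in T[1,2] deriving "bb": ["A", "B"]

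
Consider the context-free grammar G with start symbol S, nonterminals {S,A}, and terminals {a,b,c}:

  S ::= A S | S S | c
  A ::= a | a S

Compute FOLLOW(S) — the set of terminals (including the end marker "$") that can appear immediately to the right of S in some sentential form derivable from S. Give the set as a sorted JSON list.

FIRST sets, iterate to fixpoint:
[1]
  A via A→a: +{a}
  S via S→A S: +{a}
  S via S→c: +{c}
  S: {a,c}  A: {a}
[2] done
  S: {a,c}  A: {a}

Compute FOLLOW by fixpoint:
FOLLOW(S) := {$}
round 1:
  S→A S: FOLLOW(A) ⊇ FIRST(S) = {a,c}; new: +{a,c}
  S→S S: FOLLOW(S) ⊇ FIRST(S) = {a,c}; new: +{a,c}
  FOLLOW(S)={$,a,c}  FOLLOW(A)={a,c}
round 2: (stable)
  FOLLOW(S)={$,a,c}  FOLLOW(A)={a,c}

FOLLOW(S) = ["$", "a", "c"]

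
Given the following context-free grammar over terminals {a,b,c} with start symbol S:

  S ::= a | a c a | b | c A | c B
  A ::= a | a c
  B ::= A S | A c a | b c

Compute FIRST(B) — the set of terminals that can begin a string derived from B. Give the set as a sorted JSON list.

Compute FIRST by fixpoint:
iter 1:
  A via A→a: +{a}
  B via B→A S: +{a}
  B via B→b c: +{b}
  S via S→a: +{a}
  S via S→b: +{b}
  S via S→c A: +{c}
  FIRST[S]={a,b,c}  FIRST[A]={a}  FIRST[B]={a,b}
iter 2: (no change)
  FIRST[S]={a,b,c}  FIRST[A]={a}  FIRST[B]={a,b}

FIRST(B) = ["a", "b"]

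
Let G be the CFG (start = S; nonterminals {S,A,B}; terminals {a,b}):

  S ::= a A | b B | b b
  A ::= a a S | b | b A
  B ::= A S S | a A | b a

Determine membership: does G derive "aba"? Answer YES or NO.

Convert to CNF:
  S -> T0 A | T1 B | T1 T1
  A -> T0 X2 | T1 A | b
  B -> A X3 | T0 A | T1 T0
  T0 -> a
  T1 -> b
  X2 -> T0 S
  X3 -> S S

CYK fill:
  T[0,0] 'a' = {T0}  orig:{}
  T[1,1] 'b' = {A,T1}  orig:{A}
  T[2,2] 'a' = {T0}  orig:{}
  T[0,1] 'ab' = {B,S}
  T[1,2] 'ba' = {B}
  T[0,2] 'aba' = ∅

S ∉ T[0,2] ⇒ NO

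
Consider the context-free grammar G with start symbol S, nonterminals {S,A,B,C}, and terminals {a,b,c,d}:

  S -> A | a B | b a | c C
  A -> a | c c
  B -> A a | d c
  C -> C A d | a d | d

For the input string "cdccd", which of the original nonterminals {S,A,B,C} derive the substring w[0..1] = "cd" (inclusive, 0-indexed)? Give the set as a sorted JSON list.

CNF form of G:
  S -> T0 C | T0 T0 | T1 B | T3 T1 | a
  A -> T0 T0 | a
  B -> A T1 | T2 T0
  C -> C X4 | T1 T2 | d
  T0 -> c
  T1 -> a
  T2 -> d
  T3 -> b
  X4 -> A T2

CYK fill — only the sub-triangle for w[0..1]:
  [0..0]={T0}  "c"  orig:{}
  [1..1]={C,T2}  "d"  orig:{C}
  [0..1]={S}  "cd"

Original NTs in T[0,1] deriving "cd": ["S"]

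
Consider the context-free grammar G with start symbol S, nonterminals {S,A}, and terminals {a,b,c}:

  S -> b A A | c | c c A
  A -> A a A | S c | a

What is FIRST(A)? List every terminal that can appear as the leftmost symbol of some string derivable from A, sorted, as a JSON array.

Compute FIRST by fixpoint:
round 1:
  A via A→a: +{a}
  S via S→b A A: +{b}
  S via S→c: +{c}
  S: {b,c}  A: {a}
round 2:
  A via A→S c: +{b,c}
  S: {b,c}  A: {a,b,c}
round 3: (stable)
  S: {b,c}  A: {a,b,c}

FIRST(A) = ["a", "b", "c"]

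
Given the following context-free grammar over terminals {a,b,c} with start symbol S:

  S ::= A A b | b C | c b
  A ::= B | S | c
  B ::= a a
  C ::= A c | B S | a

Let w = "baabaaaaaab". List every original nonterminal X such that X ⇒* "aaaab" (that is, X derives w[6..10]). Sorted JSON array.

CNF form of G:
  S -> A X4 | T0 C | T2 T0
  A -> A X3 | T0 C | T1 T1 | T2 T0 | c
  B -> T1 T1
  C -> A T2 | B S | a
  T0 -> b
  T1 -> a
  T2 -> c
  X3 -> A T0
  X4 -> A T0

Fill CYK table bottom-up (cells [i..j] with 6 ≤ i ≤ j ≤ 10 only):
  T[6,6] 'a' = {C,T1}  orig:{C}
  T[7,7] 'a' = {C,T1}  orig:{C}
  T[8,8] 'a' = {C,T1}  orig:{C}
  T[9,9] 'a' = {C,T1}  orig:{C}
  T[10,10] 'b' = {T0}  orig:{}
  T[6,7] 'aa' = {A,B}
  T[7,8] 'aa' = {A,B}
  T[8,9] 'aa' = {A,B}
  T[9,10] 'ab' = ∅
  T[6,8] 'aaa' = ∅
  T[7,9] 'aaa' = ∅
  T[8,10] 'aab' = {X3,X4}  orig:{}
  T[6,9] 'aaaa' = ∅
  T[7,10] 'aaab' = ∅
  T[6,10] 'aaaab' = {A,S}

Original NTs in T[6,10] deriving "aaaab": ["A", "S"]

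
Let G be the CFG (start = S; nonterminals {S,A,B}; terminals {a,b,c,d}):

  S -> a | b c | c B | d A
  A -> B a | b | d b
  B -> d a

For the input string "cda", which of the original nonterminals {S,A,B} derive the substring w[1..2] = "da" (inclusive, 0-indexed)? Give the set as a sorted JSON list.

Convert to CNF:
  S -> T1 A | T2 T3 | T3 B | a
  A -> B T0 | T1 T2 | b
  B -> T1 T0
  T0 -> a
  T1 -> d
  T2 -> b
  T3 -> c

CYK fill (cells [i..j] with 1 ≤ i ≤ j ≤ 2 only):
  [1..1]={T1}  "d"  orig:{}
  [2..2]={S,T0}  "a"  orig:{S}
  [1..2]={B}  "da"

Original NTs in T[1,2] deriving "da": ["B"]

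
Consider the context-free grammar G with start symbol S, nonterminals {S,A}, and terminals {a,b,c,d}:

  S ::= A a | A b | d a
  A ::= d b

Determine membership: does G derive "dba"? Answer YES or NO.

CNF form of G:
  S -> A T1 | A T2 | T0 T2
  A -> T0 T1
  T0 -> d
  T1 -> b
  T2 -> a

CYK fill:
  [0..0]={T0}  "d"  orig:{}
  [1..1]={T1}  "b"  orig:{}
  [2..2]={T2}  "a"  orig:{}
  [0..1]={A}  "db"
  [1..2]=∅  "ba"
  [0..2]={S}  "dba"

S ∈ T[0,2] ⇒ YES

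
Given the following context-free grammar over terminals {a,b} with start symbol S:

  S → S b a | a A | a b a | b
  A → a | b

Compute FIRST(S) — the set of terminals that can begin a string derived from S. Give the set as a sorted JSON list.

Compute FIRST by fixpoint:
[1]
  A via A→a: +{a}
  A via A→b: +{b}
  S via S→a A: +{a}
  S via S→b: +{b}
  S: {a,b}  A: {a,b}
[2] — fixpoint
  S: {a,b}  A: {a,b}

FIRST(S) = ["a", "b"]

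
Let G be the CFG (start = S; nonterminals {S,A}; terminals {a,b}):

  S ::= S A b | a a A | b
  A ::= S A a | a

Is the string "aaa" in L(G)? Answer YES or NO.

Convert to CNF:
  S -> S X3 | T0 X4 | b
  A -> S X2 | a
  T0 -> a
  T1 -> b
  X2 -> A T0
  X3 -> A T1
  X4 -> T0 A

Fill CYK table bottom-up:
  [0..0]={A,T0}  "a"  orig:{A}
  [1..1]={A,T0}  "a"  orig:{A}
  [2..2]={A,T0}  "a"  orig:{A}
  [0..1]={X2,X4}  "aa"  orig:{}
  [1..2]={X2,X4}  "aa"  orig:{}
  [0..2]={S}  "aaa"

S ∈ T[0,2] ⇒ YES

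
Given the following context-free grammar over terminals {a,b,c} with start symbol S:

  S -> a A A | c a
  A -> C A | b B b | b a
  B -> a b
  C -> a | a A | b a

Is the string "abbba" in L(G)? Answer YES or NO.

CNF form of G:
  S -> T1 X4 | T2 T1
  A -> C A | T0 T1 | T0 X3
  B -> T1 T0
  C -> T0 T1 | T1 A | a
  T0 -> b
  T1 -> a
  T2 -> c
  X3 -> B T0
  X4 -> A A

Fill CYK table bottom-up:
  T[0,0] 'a' = {C,T1}  orig:{C}
  T[1,1] 'b' = {T0}  orig:{}
  T[2,2] 'b' = {T0}  orig:{}
  T[3,3] 'b' = {T0}  orig:{}
  T[4,4] 'a' = {C,T1}  orig:{C}
  T[0,1] 'ab' = {B}
  T[1,2] 'bb' = ∅
  T[2,3] 'bb' = ∅
  T[3,4] 'ba' = {A,C}
  T[0,2] 'abb' = {X3}  orig:{}
  T[1,3] 'bbb' = ∅
  T[2,4] 'bba' = ∅
  T[0,3] 'abbb' = ∅
  T[1,4] 'bbba' = ∅
  T[0,4] 'abbba' = ∅

S ∉ T[0,4] ⇒ NO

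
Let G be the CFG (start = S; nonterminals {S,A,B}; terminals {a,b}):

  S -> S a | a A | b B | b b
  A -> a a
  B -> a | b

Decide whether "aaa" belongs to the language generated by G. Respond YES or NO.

CNF form of G:
  S -> S T0 | T0 A | T1 B | T1 T1
  A -> T0 T0
  B -> a | b
  T0 -> a
  T1 -> b

CYK table (by increasing span):
  cell(0,0) a: {B,T0}  orig:{B}
  cell(1,1) a: {B,T0}  orig:{B}
  cell(2,2) a: {B,T0}  orig:{B}
  cell(0,1) aa: {A}
  cell(1,2) aa: {A}
  cell(0,2) aaa: {S}

S ∈ T[0,2] ⇒ YES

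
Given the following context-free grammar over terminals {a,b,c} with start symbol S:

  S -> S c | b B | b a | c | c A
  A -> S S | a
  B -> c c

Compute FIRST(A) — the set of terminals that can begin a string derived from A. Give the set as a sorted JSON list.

FIRST sets, iterate to fixpoint:
pass 1:
  A via A→a: +{a}
  B via B→c c: +{c}
  S via S→b B: +{b}
  S via S→c: +{c}
  FIRST[S]={b,c}  FIRST[A]={a}  FIRST[B]={c}
pass 2:
  A via A→S S: +{b,c}
  FIRST[S]={b,c}  FIRST[A]={a,b,c}  FIRST[B]={c}
pass 3: done
  FIRST[S]={b,c}  FIRST[A]={a,b,c}  FIRST[B]={c}

FIRST(A) = ["a", "b", "c"]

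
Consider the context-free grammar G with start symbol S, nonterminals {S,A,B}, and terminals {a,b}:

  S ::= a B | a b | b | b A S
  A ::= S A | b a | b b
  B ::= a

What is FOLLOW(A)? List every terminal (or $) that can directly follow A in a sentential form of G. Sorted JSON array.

FIRST iteration:
iter 1:
  A via A→b a: +{b}
  B via B→a: +{a}
  S via S→a B: +{a}
  S via S→b: +{b}
  FIRST[S]={a,b}  FIRST[A]={b}  FIRST[B]={a}
iter 2:
  A via A→S A: +{a}
  FIRST[S]={a,b}  FIRST[A]={a,b}  FIRST[B]={a}
iter 3: done
  FIRST[S]={a,b}  FIRST[A]={a,b}  FIRST[B]={a}

Compute FOLLOW by fixpoint:
initialize: $ ∈ FOLLOW(S)
pass 1:
  A→S A: FOLLOW(S) ⊇ FIRST(A) = {a,b}; new: +{a,b}
  S→a B: FOLLOW(B) ⊇ FOLLOW(S) ⊇ {$,a,b}; new: +{$,a,b}
  S→b A S: FOLLOW(A) ⊇ FIRST(S) = {a,b}; new: +{a,b}
  S: {$,a,b}  A: {a,b}  B: {$,a,b}
pass 2: (stable)
  S: {$,a,b}  A: {a,b}  B: {$,a,b}

FOLLOW(A) = ["a", "b"]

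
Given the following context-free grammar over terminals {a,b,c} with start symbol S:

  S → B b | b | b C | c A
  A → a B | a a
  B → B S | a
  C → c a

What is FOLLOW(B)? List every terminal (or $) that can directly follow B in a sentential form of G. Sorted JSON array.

FIRST iteration:
round 1:
  A via A→a B: +{a}
  B via B→a: +{a}
  C via C→c a: +{c}
  S via S→B b: +{a}
  S via S→b: +{b}
  S via S→c A: +{c}
  S: {a,b,c}  A: {a}  B: {a}  C: {c}
round 2: — fixpoint
  S: {a,b,c}  A: {a}  B: {a}  C: {c}

FOLLOW sets:
FOLLOW(S) := {$}
iter 1:
  B→B S: FOLLOW(B) ⊇ FIRST(S) = {a,b,c}; new: +{a,b,c}
  B→B S: FOLLOW(S) ⊇ FOLLOW(B) ⊇ {a,b,c}; new: +{a,b,c}
  S→b C: FOLLOW(C) ⊇ FOLLOW(S) ⊇ {$,a,b,c}; new: +{$,a,b,c}
  S→c A: FOLLOW(A) ⊇ FOLLOW(S) ⊇ {$,a,b,c}; new: +{$,a,b,c}
  FOLLOW[S]={$,a,b,c}  FOLLOW[A]={$,a,b,c}  FOLLOW[B]={a,b,c}  FOLLOW[C]={$,a,b,c}
iter 2:
  A→a B: FOLLOW(B) ⊇ FOLLOW(A) ⊇ {$,a,b,c}; new: +{$}
  FOLLOW[S]={$,a,b,c}  FOLLOW[A]={$,a,b,c}  FOLLOW[B]={$,a,b,c}  FOLLOW[C]={$,a,b,c}
iter 3: done
  FOLLOW[S]={$,a,b,c}  FOLLOW[A]={$,a,b,c}  FOLLOW[B]={$,a,b,c}  FOLLOW[C]={$,a,b,c}

FOLLOW(B) = ["$", "a", "b", "c"]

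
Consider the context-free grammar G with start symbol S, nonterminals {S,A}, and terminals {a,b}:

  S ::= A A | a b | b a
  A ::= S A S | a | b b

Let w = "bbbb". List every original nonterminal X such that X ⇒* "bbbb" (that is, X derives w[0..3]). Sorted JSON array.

Convert to CNF:
  S -> A A | T0 T1 | T1 T0
  A -> S X2 | T0 T0 | a
  T0 -> b
  T1 -> a
  X2 -> A S

Fill CYK table bottom-up, restricted to cells inside w[0..3]:
  [0..0]={T0}  "b"  orig:{}
  [1..1]={T0}  "b"  orig:{}
  [2..2]={T0}  "b"  orig:{}
  [3..3]={T0}  "b"  orig:{}
  [0..1]={A}  "bb"
  [1..2]={A}  "bb"
  [2..3]={A}  "bb"
  [0..2]=∅  "bbb"
  [1..3]=∅  "bbb"
  [0..3]={S}  "bbbb"

Original NTs in T[0,3] deriving "bbbb": ["S"]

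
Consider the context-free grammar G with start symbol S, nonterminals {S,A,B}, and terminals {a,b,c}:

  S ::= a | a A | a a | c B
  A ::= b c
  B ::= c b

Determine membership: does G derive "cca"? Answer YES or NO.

Convert to CNF:
  S -> T1 B | T2 A | T2 T2 | a
  A -> T0 T1
  B -> T1 T0
  T0 -> b
  T1 -> c
  T2 -> a

Fill CYK table bottom-up:
  cell(0,0) c: {T1}  orig:{}
  cell(1,1) c: {T1}  orig:{}
  cell(2,2) a: {S,T2}  orig:{S}
  cell(0,1) cc: ∅
  cell(1,2) ca: ∅
  cell(0,2) cca: ∅

S ∉ T[0,2] ⇒ NO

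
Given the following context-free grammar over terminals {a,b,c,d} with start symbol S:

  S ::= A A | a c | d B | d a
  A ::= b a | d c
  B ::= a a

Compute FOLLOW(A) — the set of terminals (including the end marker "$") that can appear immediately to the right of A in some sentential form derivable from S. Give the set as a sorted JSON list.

FIRST iteration:
[1]
  A via A→b a: +{b}
  A via A→d c: +{d}
  B via B→a a: +{a}
  S via S→A A: +{b,d}
  S via S→a c: +{a}
  FIRST(S)={a,b,d}  FIRST(A)={b,d}  FIRST(B)={a}
[2] — fixpoint
  FIRST(S)={a,b,d}  FIRST(A)={b,d}  FIRST(B)={a}

Compute FOLLOW by fixpoint:
seed FOLLOW(S) with $
[1]
  S→A A: FOLLOW(A) ⊇ FIRST(A) = {b,d}; new: +{b,d}
  S→A A: FOLLOW(A) ⊇ FOLLOW(S) ⊇ {$}; new: +{$}
  S→d B: FOLLOW(B) ⊇ FOLLOW(S) ⊇ {$}; new: +{$}
  FOLLOW[S]={$}  FOLLOW[A]={$,b,d}  FOLLOW[B]={$}
[2] (stable)
  FOLLOW[S]={$}  FOLLOW[A]={$,b,d}  FOLLOW[B]={$}

FOLLOW(A) = ["$", "b", "d"]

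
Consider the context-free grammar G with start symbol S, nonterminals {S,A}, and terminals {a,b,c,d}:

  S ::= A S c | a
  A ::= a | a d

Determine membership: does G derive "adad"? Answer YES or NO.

Convert to CNF:
  S -> A X3 | a
  A -> T0 T1 | a
  T0 -> a
  T1 -> d
  T2 -> c
  X3 -> S T2

Fill CYK table bottom-up:
  cell(0,0) a: {A,S,T0}  orig:{A,S}
  cell(1,1) d: {T1}  orig:{}
  cell(2,2) a: {A,S,T0}  orig:{A,S}
  cell(3,3) d: {T1}  orig:{}
  cell(0,1) ad: {A}
  cell(1,2) da: ∅
  cell(2,3) ad: {A}
  cell(0,2) ada: ∅
  cell(1,3) dad: ∅
  cell(0,3) adad: ∅

S ∉ T[0,3] ⇒ NO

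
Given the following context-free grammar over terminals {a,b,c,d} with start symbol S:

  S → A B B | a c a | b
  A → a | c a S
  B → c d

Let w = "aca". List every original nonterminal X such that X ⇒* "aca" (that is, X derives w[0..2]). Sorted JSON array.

Convert to CNF:
  S -> A X4 | T1 X5 | b
  A -> T0 X3 | a
  B -> T0 T2
  T0 -> c
  T1 -> a
  T2 -> d
  X3 -> T1 S
  X4 -> B B
  X5 -> T0 T1

CYK table (by increasing span) — only the sub-triangle for w[0..2]:
  cell(0,0) a: {A,T1}  orig:{A}
  cell(1,1) c: {T0}  orig:{}
  cell(2,2) a: {A,T1}  orig:{A}
  cell(0,1) ac: ∅
  cell(1,2) ca: {X5}  orig:{}
  cell(0,2) aca: {S}

Original NTs in T[0,2] deriving "aca": ["S"]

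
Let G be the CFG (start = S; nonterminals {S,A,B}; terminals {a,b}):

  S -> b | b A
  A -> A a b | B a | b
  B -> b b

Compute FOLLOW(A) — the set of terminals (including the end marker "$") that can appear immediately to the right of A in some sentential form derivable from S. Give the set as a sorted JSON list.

Compute FIRST by fixpoint:
[1]
  A via A→b: +{b}
  B via B→b b: +{b}
  S via S→b: +{b}
  FIRST(S)={b}  FIRST(A)={b}  FIRST(B)={b}
[2] done
  FIRST(S)={b}  FIRST(A)={b}  FIRST(B)={b}

FOLLOW sets:
seed FOLLOW(S) with $
pass 1:
  A→A a b: FOLLOW(A) ⊇ FIRST(a) = {a}; new: +{a}
  A→B a: FOLLOW(B) ⊇ FIRST(a) = {a}; new: +{a}
  S→b A: FOLLOW(A) ⊇ FOLLOW(S) ⊇ {$}; new: +{$}
  FOLLOW(S)={$}  FOLLOW(A)={$,a}  FOLLOW(B)={a}
pass 2: — fixpoint
  FOLLOW(S)={$}  FOLLOW(A)={$,a}  FOLLOW(B)={a}

FOLLOW(A) = ["$", "a"]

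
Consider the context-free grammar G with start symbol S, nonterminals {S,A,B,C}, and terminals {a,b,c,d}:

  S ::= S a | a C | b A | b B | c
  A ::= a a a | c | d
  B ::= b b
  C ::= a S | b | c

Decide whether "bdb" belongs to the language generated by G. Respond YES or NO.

CNF form of G:
  S -> S T0 | T0 C | T1 A | T1 B | c
  A -> T0 X2 | c | d
  B -> T1 T1
  C -> T0 S | b | c
  T0 -> a
  T1 -> b
  X2 -> T0 T0

CYK fill:
  T[0,0] 'b' = {C,T1}  orig:{C}
  T[1,1] 'd' = {A}
  T[2,2] 'b' = {C,T1}  orig:{C}
  T[0,1] 'bd' = {S}
  T[1,2] 'db' = ∅
  T[0,2] 'bdb' = ∅

S ∉ T[0,2] ⇒ NO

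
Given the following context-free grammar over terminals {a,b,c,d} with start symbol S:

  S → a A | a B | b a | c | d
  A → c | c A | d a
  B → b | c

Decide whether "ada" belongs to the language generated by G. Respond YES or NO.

CNF form of G:
  S -> T2 A | T2 B | T3 T2 | c | d
  A -> T0 A | T1 T2 | c
  B -> b | c
  T0 -> c
  T1 -> d
  T2 -> a
  T3 -> b

CYK table (by increasing span):
  T[0,0] 'a' = {T2}  orig:{}
  T[1,1] 'd' = {S,T1}  orig:{S}
  T[2,2] 'a' = {T2}  orig:{}
  T[0,1] 'ad' = ∅
  T[1,2] 'da' = {A}
  T[0,2] 'ada' = {S}

S ∈ T[0,2] ⇒ YES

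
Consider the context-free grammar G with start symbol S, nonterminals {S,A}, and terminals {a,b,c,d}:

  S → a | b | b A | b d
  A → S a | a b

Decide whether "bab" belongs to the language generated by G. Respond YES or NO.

Convert to CNF:
  S -> T1 A | T1 T2 | a | b
  A -> S T0 | T0 T1
  T0 -> a
  T1 -> b
  T2 -> d

CYK fill:
  T[0,0] 'b' = {S,T1}  orig:{S}
  T[1,1] 'a' = {S,T0}  orig:{S}
  T[2,2] 'b' = {S,T1}  orig:{S}
  T[0,1] 'ba' = {A}
  T[1,2] 'ab' = {A}
  T[0,2] 'bab' = {S}

S ∈ T[0,2] ⇒ YES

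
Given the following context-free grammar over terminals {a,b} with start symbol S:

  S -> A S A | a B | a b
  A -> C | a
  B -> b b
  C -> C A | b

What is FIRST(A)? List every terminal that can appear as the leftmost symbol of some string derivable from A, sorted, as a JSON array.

Compute FIRST by fixpoint:
iter 1:
  A via A→a: +{a}
  B via B→b b: +{b}
  C via C→b: +{b}
  S via S→A S A: +{a}
  FIRST(S)={a}  FIRST(A)={a}  FIRST(B)={b}  FIRST(C)={b}
iter 2:
  A via A→C: +{b}
  S via S→A S A: +{b}
  FIRST(S)={a,b}  FIRST(A)={a,b}  FIRST(B)={b}  FIRST(C)={b}
iter 3: — fixpoint
  FIRST(S)={a,b}  FIRST(A)={a,b}  FIRST(B)={b}  FIRST(C)={b}

FIRST(A) = ["a", "b"]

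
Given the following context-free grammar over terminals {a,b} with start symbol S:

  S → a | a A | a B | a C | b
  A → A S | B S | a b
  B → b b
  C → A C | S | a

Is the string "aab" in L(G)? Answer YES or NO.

Convert to CNF:
  S -> T0 A | T0 B | T0 C | a | b
  A -> A S | B S | T0 T1
  B -> T1 T1
  C -> A C | T0 A | T0 B | T0 C | a | b
  T0 -> a
  T1 -> b

Fill CYK table bottom-up:
  [0..0]={C,S,T0}  "a"  orig:{C,S}
  [1..1]={C,S,T0}  "a"  orig:{C,S}
  [2..2]={C,S,T1}  "b"  orig:{C,S}
  [0..1]={C,S}  "aa"
  [1..2]={A,C,S}  "ab"
  [0..2]={C,S}  "aab"

S ∈ T[0,2] ⇒ YES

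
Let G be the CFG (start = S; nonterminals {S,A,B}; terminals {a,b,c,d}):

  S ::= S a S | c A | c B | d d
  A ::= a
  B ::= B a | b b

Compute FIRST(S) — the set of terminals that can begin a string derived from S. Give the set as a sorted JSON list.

FIRST iteration:
round 1:
  A via A→a: +{a}
  B via B→b b: +{b}
  S via S→c A: +{c}
  S via S→d d: +{d}
  FIRST(S)={c,d}  FIRST(A)={a}  FIRST(B)={b}
round 2: done
  FIRST(S)={c,d}  FIRST(A)={a}  FIRST(B)={b}

FIRST(S) = ["c", "d"]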